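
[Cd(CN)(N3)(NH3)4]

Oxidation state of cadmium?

No counter-ion: the bracketed complex is neutral.
Ligand charges: 1×CN = -1; 4×NH3 neutral; 1×N3 = -1; sum -2.
Cd + (-2) = 0 ⇒ Cd is +2.

+2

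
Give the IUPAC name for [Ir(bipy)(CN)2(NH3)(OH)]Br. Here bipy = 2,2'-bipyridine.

ammine(2,2'-bipyridine)dicyanohydroxoiridium(IV) bromide

The 1 bromide counter-ion carries a total charge of -1, so each complex ion is 1+.
Ligand charges: 1×hydroxo (-1 each), 1×2,2'-bipyridine (neutral), 1×ammine (neutral), 2×cyano (-1 each); total -3. So Ir + (-3) = 1+, giving Ir = +4.
Ligands are named alphabetically: ammine before bipyridine before cyano before hydroxo.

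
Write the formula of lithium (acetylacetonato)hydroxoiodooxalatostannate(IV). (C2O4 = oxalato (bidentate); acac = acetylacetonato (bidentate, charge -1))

Li[Sn(acac)(C2O4)I(OH)]

Ligands: 1 oxalato (C2O4, -2), 1 iodo (I, -1), 1 acetylacetonato (acac, -1), 1 hydroxo (OH, -1). Ligand charge sum = -5.
Charge balance with lithium (+1) requires 1 complex ion per 1 lithium.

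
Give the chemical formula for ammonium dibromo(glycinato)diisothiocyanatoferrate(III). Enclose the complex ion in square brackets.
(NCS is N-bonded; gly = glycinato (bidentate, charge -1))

Ligands: 2 isothiocyanato (NCS, -1), 1 glycinato (gly, -1), 2 bromo (Br, -1). Ligand charge sum = -5.
Charge balance with ammonium (+1) requires 1 complex ion per 2 ammonium.

(NH4)2[FeBr2(gly)(NCS)2]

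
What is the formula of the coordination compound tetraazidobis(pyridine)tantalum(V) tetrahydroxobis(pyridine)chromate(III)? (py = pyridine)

[Ta(N3)4(py)2][Cr(OH)4(py)2]

Cation [Ta…]: ligand charges -4, Ta(V) ⇒ ion charge 1+.
Anion [Cr…]: ligand charges -4, Cr(III) ⇒ ion charge 1−.
One 1+ cation balances one 1− anion.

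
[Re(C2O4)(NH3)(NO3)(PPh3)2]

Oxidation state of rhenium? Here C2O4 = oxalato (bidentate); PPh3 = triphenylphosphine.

No counter-ion: the bracketed complex is neutral.
Ligand charges: 1×C2O4 = -2; 1×NH3 neutral; 1×NO3 = -1; 2×PPh3 neutral; sum -3.
Re + (-3) = 0 ⇒ Re is +3.

+3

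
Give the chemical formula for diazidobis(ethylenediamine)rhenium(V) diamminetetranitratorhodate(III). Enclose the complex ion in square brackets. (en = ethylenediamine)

Cation [Re…]: ligand charges -2, Re(V) ⇒ ion charge 3+.
Anion [Rh…]: ligand charges -4, Rh(III) ⇒ ion charge 1−.
One 3+ cation requires 3 of the 1− anion.

[Re(en)2(N3)2][Rh(NH3)2(NO3)4]3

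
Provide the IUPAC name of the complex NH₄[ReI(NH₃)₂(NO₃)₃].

The 1 ammonium counter-ion carries a total charge of +1, so each complex ion is 1−.
Ligand charges: 2×ammine (neutral), 1×iodo (-1 each), 3×nitrato (-1 each); total -4. So Re + (-4) = 1−, giving Re = +3.
The complex ion is anionic, so rhenium takes the -ate form rhenate(III).

ammonium diammineiodotrinitratorhenate(III)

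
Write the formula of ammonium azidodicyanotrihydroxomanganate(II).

Ligands: 3 hydroxo (OH, -1), 1 azido (N3, -1), 2 cyano (CN, -1). Ligand charge sum = -6.
Charge balance with ammonium (+1) requires 1 complex ion per 4 ammonium.

(NH4)4[Mn(CN)2(N3)(OH)3]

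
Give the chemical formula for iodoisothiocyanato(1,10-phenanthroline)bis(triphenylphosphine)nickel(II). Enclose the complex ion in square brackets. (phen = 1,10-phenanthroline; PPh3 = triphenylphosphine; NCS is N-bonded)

Ligands: 1 iodo (I, -1), 1 1,10-phenanthroline (phen, neutral), 2 triphenylphosphine (PPh3, neutral), 1 isothiocyanato (NCS, -1). Ligand charge sum = -2.
With Ni in oxidation state +2, the complex ion is [Ni...].

[NiI(NCS)(phen)(PPh3)2]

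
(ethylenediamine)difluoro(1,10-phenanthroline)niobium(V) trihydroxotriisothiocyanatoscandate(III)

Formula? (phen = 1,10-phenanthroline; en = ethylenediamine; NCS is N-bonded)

Cation [Nb…]: ligand charges -2, Nb(V) ⇒ ion charge 3+.
Anion [Sc…]: ligand charges -6, Sc(III) ⇒ ion charge 3−.
One 3+ cation balances one 3− anion.

[Nb(en)F2(phen)][Sc(NCS)3(OH)3]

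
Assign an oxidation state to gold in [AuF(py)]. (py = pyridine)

No counter-ion: the bracketed complex is neutral.
Ligand charges: 1×F = -1; 1×py neutral; sum -1.
Au + (-1) = 0 ⇒ Au is +1.

+1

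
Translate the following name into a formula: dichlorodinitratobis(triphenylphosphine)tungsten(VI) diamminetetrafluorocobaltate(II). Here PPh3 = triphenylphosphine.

[WCl2(NO3)2(PPh3)2][CoF4(NH3)2]

Cation [W…]: ligand charges -4, W(VI) ⇒ ion charge 2+.
Anion [Co…]: ligand charges -4, Co(II) ⇒ ion charge 2−.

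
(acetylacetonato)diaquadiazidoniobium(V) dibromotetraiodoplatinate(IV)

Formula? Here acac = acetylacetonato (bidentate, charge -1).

Cation [Nb…]: ligand charges -3, Nb(V) ⇒ ion charge 2+.
Anion [Pt…]: ligand charges -6, Pt(IV) ⇒ ion charge 2−.

[Nb(acac)(H2O)2(N3)2][PtBr2I4]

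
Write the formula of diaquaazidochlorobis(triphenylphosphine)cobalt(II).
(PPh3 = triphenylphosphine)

Ligands: 2 aqua (H2O, neutral), 2 triphenylphosphine (PPh3, neutral), 1 azido (N3, -1), 1 chloro (Cl, -1). Ligand charge sum = -2.
With Co in oxidation state +2, the complex ion is [Co...].

[CoCl(H2O)2(N3)(PPh3)2]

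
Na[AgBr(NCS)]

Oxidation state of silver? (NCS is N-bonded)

+1

1 sodium outside the brackets (+1 each) → the complex ion is 1−.
Ligand charges: 1×Br = -1; 1×NCS = -1; sum -2.
Ag + (-2) = 1− ⇒ Ag is +1.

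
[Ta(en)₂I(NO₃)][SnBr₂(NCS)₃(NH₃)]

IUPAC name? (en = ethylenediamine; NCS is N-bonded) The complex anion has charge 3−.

Both ions are complex: the cation is named first with the plain metal name, the anion second with the -ate form; each ion's ligands are alphabetised independently.
The complex anion is given as 3−; its ligand charges sum to -5, so Sn = +2.
A 1:1 salt means the cation carries the equal and opposite charge, 3+.
Cation: ligand charges sum to -2; for the ion to be 3+, Ta = +5.

bis(ethylenediamine)iodonitratotantalum(V) amminedibromotriisothiocyanatostannate(II)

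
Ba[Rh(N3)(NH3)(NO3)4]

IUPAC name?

barium ammineazidotetranitratorhodate(III)

The 1 barium counter-ion carries a total charge of +2, so each complex ion is 2−.
Ligand charges: 1×ammine (neutral), 1×azido (-1 each), 4×nitrato (-1 each); total -5. So Rh + (-5) = 2−, giving Rh = +3.
Ligands are named alphabetically: ammine before azido before nitrato.
The complex ion is anionic, so rhodium takes the -ate form rhodate(III).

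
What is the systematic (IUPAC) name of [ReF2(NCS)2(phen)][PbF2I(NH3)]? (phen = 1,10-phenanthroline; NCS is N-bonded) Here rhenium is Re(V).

Re is given as +5; the cation's ligand charges sum to -4, so the complex cation is 1+.
A 1:1 salt means the anion carries the equal and opposite charge, 1−.
Anion: ligand charges sum to -3; for the ion to be 1−, Pb = +2.

difluorodiisothiocyanato(1,10-phenanthroline)rhenium(V) amminedifluoroiodoplumbate(II)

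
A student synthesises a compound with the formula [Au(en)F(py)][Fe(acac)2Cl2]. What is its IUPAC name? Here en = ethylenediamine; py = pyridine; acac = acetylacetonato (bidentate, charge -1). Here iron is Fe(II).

Both ions are complex: the cation is named first with the plain metal name, the anion second with the -ate form; each ion's ligands are alphabetised independently.
Fe is given as +2; the anion's ligand charges sum to -4, so the complex anion is 2−.
A 1:1 salt means the cation carries the equal and opposite charge, 2+.
Cation: ligand charges sum to -1; for the ion to be 2+, Au = +3.

(ethylenediamine)fluoro(pyridine)gold(III) bis(acetylacetonato)dichloroferrate(II)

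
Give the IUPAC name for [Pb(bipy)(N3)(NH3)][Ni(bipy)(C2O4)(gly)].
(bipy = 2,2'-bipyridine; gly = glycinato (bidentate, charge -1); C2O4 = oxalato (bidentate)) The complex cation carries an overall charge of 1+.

Both ions are complex: the cation is named first with the plain metal name, the anion second with the -ate form; each ion's ligands are alphabetised independently.
The complex cation is given as 1+; its ligand charges sum to -1, so Pb = +2.
A 1:1 salt means the anion carries the equal and opposite charge, 1−.
Anion: ligand charges sum to -3; for the ion to be 1−, Ni = +2.

ammineazido(2,2'-bipyridine)lead(II) (2,2'-bipyridine)(glycinato)oxalatonickelate(II)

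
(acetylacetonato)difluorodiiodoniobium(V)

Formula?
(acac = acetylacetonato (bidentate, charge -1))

Ligands: 2 fluoro (F, -1), 1 acetylacetonato (acac, -1), 2 iodo (I, -1). Ligand charge sum = -5.
With Nb in oxidation state +5, the complex ion is [Nb...].

[Nb(acac)F2I2]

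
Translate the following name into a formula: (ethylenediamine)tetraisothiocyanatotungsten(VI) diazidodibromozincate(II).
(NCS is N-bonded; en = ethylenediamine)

Cation [W…]: ligand charges -4, W(VI) ⇒ ion charge 2+.
Anion [Zn…]: ligand charges -4, Zn(II) ⇒ ion charge 2−.

[W(en)(NCS)4][ZnBr2(N3)2]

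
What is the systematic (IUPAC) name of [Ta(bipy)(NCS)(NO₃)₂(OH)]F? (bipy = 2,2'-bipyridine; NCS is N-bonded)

(2,2'-bipyridine)hydroxoisothiocyanatodinitratotantalum(V) fluoride

The 1 fluoride counter-ion carries a total charge of -1, so each complex ion is 1+.
Ligand charges: 2×nitrato (-1 each), 1×2,2'-bipyridine (neutral), 1×hydroxo (-1 each), 1×isothiocyanato (-1 each); total -4. So Ta + (-4) = 1+, giving Ta = +5.
Ligands are named alphabetically: bipyridine before hydroxo before isothiocyanato before nitrato.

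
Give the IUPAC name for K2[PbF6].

The 2 potassium counter-ions carry a total charge of +2, so each complex ion is 2−.
Ligand charges: 6×fluoro (-1 each); total -6. So Pb + (-6) = 2−, giving Pb = +4.
The complex ion is anionic, so lead takes the -ate form plumbate(IV).

potassium hexafluoroplumbate(IV)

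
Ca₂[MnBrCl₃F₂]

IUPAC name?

calcium bromotrichlorodifluoromanganate(II)

The 2 calcium counter-ions carry a total charge of +4, so each complex ion is 4−.
Ligand charges: 1×bromo (-1 each), 2×fluoro (-1 each), 3×chloro (-1 each); total -6. So Mn + (-6) = 4−, giving Mn = +2.
The complex ion is anionic, so manganese takes the -ate form manganate(II).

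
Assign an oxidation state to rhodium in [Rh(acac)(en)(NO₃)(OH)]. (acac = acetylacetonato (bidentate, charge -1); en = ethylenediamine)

No counter-ion: the bracketed complex is neutral.
Ligand charges: 1×acac = -1; 1×OH = -1; 1×en neutral; 1×NO3 = -1; sum -3.
Rh + (-3) = 0 ⇒ Rh is +3.

+3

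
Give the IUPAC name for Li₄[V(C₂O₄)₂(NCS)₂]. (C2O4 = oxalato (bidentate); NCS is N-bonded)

The 4 lithium counter-ions carry a total charge of +4, so each complex ion is 4−.
Ligand charges: 2×oxalato (-2 each), 2×isothiocyanato (-1 each); total -6. So V + (-6) = 4−, giving V = +2.
Ligands are named alphabetically: isothiocyanato before oxalato.
The complex ion is anionic, so vanadium takes the -ate form vanadate(II).

lithium diisothiocyanatodioxalatovanadate(II)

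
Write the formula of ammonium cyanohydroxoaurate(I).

Ligands: 1 hydroxo (OH, -1), 1 cyano (CN, -1). Ligand charge sum = -2.
Charge balance with ammonium (+1) requires 1 complex ion per 1 ammonium.

NH4[Au(CN)(OH)]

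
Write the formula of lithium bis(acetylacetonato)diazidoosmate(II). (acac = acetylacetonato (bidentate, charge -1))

Li2[Os(acac)2(N3)2]

Ligands: 2 azido (N3, -1), 2 acetylacetonato (acac, -1). Ligand charge sum = -4.
With Os in oxidation state +2, the complex ion is [Os...]^2−.
Charge balance with lithium (+1) requires 1 complex ion per 2 lithium.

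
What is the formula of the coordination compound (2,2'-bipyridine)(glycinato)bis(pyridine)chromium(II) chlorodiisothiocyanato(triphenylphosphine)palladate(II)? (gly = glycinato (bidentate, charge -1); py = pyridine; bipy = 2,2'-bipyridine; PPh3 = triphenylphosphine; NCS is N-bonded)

Cation [Cr…]: ligand charges -1, Cr(II) ⇒ ion charge 1+.
Anion [Pd…]: ligand charges -3, Pd(II) ⇒ ion charge 1−.
One 1+ cation balances one 1− anion.

[Cr(bipy)(gly)(py)2][PdCl(NCS)2(PPh3)]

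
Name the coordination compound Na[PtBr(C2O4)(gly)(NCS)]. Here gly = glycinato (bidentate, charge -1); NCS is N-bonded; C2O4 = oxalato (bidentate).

sodium bromo(glycinato)isothiocyanatooxalatoplatinate(IV)

The 1 sodium counter-ion carries a total charge of +1, so each complex ion is 1−.
Ligand charges: 1×glycinato (-1 each), 1×isothiocyanato (-1 each), 1×oxalato (-2 each), 1×bromo (-1 each); total -5. So Pt + (-5) = 1−, giving Pt = +4.
Ligands are named alphabetically: bromo before glycinato before isothiocyanato before oxalato.
The complex ion is anionic, so platinum takes the -ate form platinate(IV).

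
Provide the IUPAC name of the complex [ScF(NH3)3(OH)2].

There is no counter-ion, so the complex is neutral overall.
Ligand charges: 3×ammine (neutral), 2×hydroxo (-1 each), 1×fluoro (-1 each); total -3. So Sc + (-3) = 0, giving Sc = +3.
Ligands are named alphabetically: ammine before fluoro before hydroxo.

triamminefluorodihydroxoscandium(III)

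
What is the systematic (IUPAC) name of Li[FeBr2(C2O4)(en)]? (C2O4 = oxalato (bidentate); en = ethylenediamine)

lithium dibromo(ethylenediamine)oxalatoferrate(III)

The 1 lithium counter-ion carries a total charge of +1, so each complex ion is 1−.
Ligand charges: 2×bromo (-1 each), 1×oxalato (-2 each), 1×ethylenediamine (neutral); total -4. So Fe + (-4) = 1−, giving Fe = +3.
The complex ion is anionic, so iron takes the -ate form ferrate(III).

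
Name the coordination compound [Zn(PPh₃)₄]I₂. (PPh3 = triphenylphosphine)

The 2 iodide counter-ions carry a total charge of -2, so each complex ion is 2+.
Ligand charges: 4×triphenylphosphine (neutral); total 0. So Zn + (0) = 2+, giving Zn = +2.

tetrakis(triphenylphosphine)zinc(II) iodide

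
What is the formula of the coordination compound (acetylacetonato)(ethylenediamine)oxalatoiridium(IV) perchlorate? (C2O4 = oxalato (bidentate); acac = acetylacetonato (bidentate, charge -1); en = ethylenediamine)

[Ir(acac)(C2O4)(en)]ClO4

Ligands: 1 oxalato (C2O4, -2), 1 acetylacetonato (acac, -1), 1 ethylenediamine (en, neutral). Ligand charge sum = -3.
With Ir in oxidation state +4, the complex ion is [Ir...]^1+.
Charge balance with perchlorate (-1) requires 1 complex ion per 1 perchlorate.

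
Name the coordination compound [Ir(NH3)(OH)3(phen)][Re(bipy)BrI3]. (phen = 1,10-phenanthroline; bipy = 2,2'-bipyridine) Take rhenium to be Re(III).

amminetrihydroxo(1,10-phenanthroline)iridium(IV) (2,2'-bipyridine)bromotriiodorhenate(III)

Re is given as +3; the anion's ligand charges sum to -4, so the complex anion is 1−.
A 1:1 salt means the cation carries the equal and opposite charge, 1+.
Cation: ligand charges sum to -3; for the ion to be 1+, Ir = +4.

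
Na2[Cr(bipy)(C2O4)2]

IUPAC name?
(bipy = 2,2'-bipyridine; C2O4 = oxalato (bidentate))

sodium (2,2'-bipyridine)dioxalatochromate(II)

The 2 sodium counter-ions carry a total charge of +2, so each complex ion is 2−.
Ligand charges: 1×2,2'-bipyridine (neutral), 2×oxalato (-2 each); total -4. So Cr + (-4) = 2−, giving Cr = +2.
Ligands are named alphabetically: bipyridine before oxalato.
The complex ion is anionic, so chromium takes the -ate form chromate(II).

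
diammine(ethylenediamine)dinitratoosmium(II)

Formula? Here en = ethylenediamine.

[Os(en)(NH3)2(NO3)2]

Ligands: 1 ethylenediamine (en, neutral), 2 nitrato (NO3, -1), 2 ammine (NH3, neutral). Ligand charge sum = -2.
With Os in oxidation state +2, the complex ion is [Os...].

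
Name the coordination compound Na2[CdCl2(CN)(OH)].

sodium dichlorocyanohydroxocadmate(II)

The 2 sodium counter-ions carry a total charge of +2, so each complex ion is 2−.
Ligand charges: 1×cyano (-1 each), 1×hydroxo (-1 each), 2×chloro (-1 each); total -4. So Cd + (-4) = 2−, giving Cd = +2.
The complex ion is anionic, so cadmium takes the -ate form cadmate(II).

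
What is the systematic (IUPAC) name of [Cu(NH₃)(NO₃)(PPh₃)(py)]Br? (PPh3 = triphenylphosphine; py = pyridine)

amminenitrato(pyridine)(triphenylphosphine)copper(II) bromide

The 1 bromide counter-ion carries a total charge of -1, so each complex ion is 1+.
Ligand charges: 1×ammine (neutral), 1×nitrato (-1 each), 1×triphenylphosphine (neutral), 1×pyridine (neutral); total -1. So Cu + (-1) = 1+, giving Cu = +2.
Ligands are named alphabetically: ammine before nitrato before pyridine before triphenylphosphine.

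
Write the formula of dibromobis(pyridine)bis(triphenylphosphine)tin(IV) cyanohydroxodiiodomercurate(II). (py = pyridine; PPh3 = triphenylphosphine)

[SnBr2(PPh3)2(py)2][Hg(CN)I2(OH)]

Cation [Sn…]: ligand charges -2, Sn(IV) ⇒ ion charge 2+.
Anion [Hg…]: ligand charges -4, Hg(II) ⇒ ion charge 2−.
One 2+ cation balances one 2− anion.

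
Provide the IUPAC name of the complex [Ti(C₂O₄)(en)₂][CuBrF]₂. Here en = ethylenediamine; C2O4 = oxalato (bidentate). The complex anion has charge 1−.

bis(ethylenediamine)oxalatotitanium(IV) bromofluorocuprate(I)

Both ions are complex: the cation is named first with the plain metal name, the anion second with the -ate form; each ion's ligands are alphabetised independently.
The complex anion is given as 1−; its ligand charges sum to -2, so Cu = +1.
With 2 anions per cation, the cation must be 2×1 = 2+.
Cation: ligand charges sum to -2; for the ion to be 2+, Ti = +4.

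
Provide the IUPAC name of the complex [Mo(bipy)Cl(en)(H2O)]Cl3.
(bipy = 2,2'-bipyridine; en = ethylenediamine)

aqua(2,2'-bipyridine)chloro(ethylenediamine)molybdenum(IV) chloride

The 3 chloride counter-ions carry a total charge of -3, so each complex ion is 3+.
Ligand charges: 1×2,2'-bipyridine (neutral), 1×aqua (neutral), 1×chloro (-1 each), 1×ethylenediamine (neutral); total -1. So Mo + (-1) = 3+, giving Mo = +4.
Ligands are named alphabetically: aqua before bipyridine before chloro before ethylenediamine.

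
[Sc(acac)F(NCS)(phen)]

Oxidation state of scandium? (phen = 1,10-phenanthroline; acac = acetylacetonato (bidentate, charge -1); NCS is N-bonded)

No counter-ion: the bracketed complex is neutral.
Ligand charges: 1×phen neutral; 1×acac = -1; 1×F = -1; 1×NCS = -1; sum -3.
Sc + (-3) = 0 ⇒ Sc is +3.

+3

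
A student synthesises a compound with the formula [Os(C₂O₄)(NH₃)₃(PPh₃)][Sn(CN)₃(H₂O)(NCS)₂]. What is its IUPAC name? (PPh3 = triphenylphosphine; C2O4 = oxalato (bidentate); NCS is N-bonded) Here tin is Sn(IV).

triammineoxalato(triphenylphosphine)osmium(III) aquatricyanodiisothiocyanatostannate(IV)

Both ions are complex: the cation is named first with the plain metal name, the anion second with the -ate form; each ion's ligands are alphabetised independently.
Sn is given as +4; the anion's ligand charges sum to -5, so the complex anion is 1−.
A 1:1 salt means the cation carries the equal and opposite charge, 1+.
Cation: ligand charges sum to -2; for the ion to be 1+, Os = +3.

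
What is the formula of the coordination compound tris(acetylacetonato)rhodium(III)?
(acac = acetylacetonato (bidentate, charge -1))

Ligands: 3 acetylacetonato (acac, -1). Ligand charge sum = -3.
With Rh in oxidation state +3, the complex ion is [Rh...].

[Rh(acac)3]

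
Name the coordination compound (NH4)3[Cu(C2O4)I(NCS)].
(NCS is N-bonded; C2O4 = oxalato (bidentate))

The 3 ammonium counter-ions carry a total charge of +3, so each complex ion is 3−.
Ligand charges: 1×isothiocyanato (-1 each), 1×iodo (-1 each), 1×oxalato (-2 each); total -4. So Cu + (-4) = 3−, giving Cu = +1.
Ligands are named alphabetically: iodo before isothiocyanato before oxalato.
The complex ion is anionic, so copper takes the -ate form cuprate(I).

ammonium iodoisothiocyanatooxalatocuprate(I)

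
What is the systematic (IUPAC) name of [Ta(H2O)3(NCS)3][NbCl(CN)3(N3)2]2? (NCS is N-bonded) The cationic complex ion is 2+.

triaquatriisothiocyanatotantalum(V) diazidochlorotricyanoniobate(V)

Both ions are complex: the cation is named first with the plain metal name, the anion second with the -ate form; each ion's ligands are alphabetised independently.
The complex cation is given as 2+; its ligand charges sum to -3, so Ta = +5.
With 2 anions per cation, each anion must be 2/2 = 1−.
Anion: ligand charges sum to -6; for the ion to be 1−, Nb = +5.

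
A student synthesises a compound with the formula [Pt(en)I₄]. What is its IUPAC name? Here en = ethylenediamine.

(ethylenediamine)tetraiodoplatinum(IV)

There is no counter-ion, so the complex is neutral overall.
Ligand charges: 4×iodo (-1 each), 1×ethylenediamine (neutral); total -4. So Pt + (-4) = 0, giving Pt = +4.
Ligands are named alphabetically: ethylenediamine before iodo.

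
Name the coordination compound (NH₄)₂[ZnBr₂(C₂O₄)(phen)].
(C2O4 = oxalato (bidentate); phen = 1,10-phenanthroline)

The 2 ammonium counter-ions carry a total charge of +2, so each complex ion is 2−.
Ligand charges: 1×oxalato (-2 each), 1×1,10-phenanthroline (neutral), 2×bromo (-1 each); total -4. So Zn + (-4) = 2−, giving Zn = +2.
Ligands are named alphabetically: bromo before oxalato before phenanthroline.
The complex ion is anionic, so zinc takes the -ate form zincate(II).

ammonium dibromooxalato(1,10-phenanthroline)zincate(II)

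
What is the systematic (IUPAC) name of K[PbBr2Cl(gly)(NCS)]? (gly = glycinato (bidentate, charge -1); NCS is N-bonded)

The 1 potassium counter-ion carries a total charge of +1, so each complex ion is 1−.
Ligand charges: 1×glycinato (-1 each), 1×isothiocyanato (-1 each), 2×bromo (-1 each), 1×chloro (-1 each); total -5. So Pb + (-5) = 1−, giving Pb = +4.
The complex ion is anionic, so lead takes the -ate form plumbate(IV).

potassium dibromochloro(glycinato)isothiocyanatoplumbate(IV)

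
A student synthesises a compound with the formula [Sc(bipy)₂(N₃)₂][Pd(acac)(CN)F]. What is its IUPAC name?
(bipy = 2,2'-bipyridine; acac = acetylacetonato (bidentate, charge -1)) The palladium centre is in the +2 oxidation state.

Both ions are complex: the cation is named first with the plain metal name, the anion second with the -ate form; each ion's ligands are alphabetised independently.
Pd is given as +2; the anion's ligand charges sum to -3, so the complex anion is 1−.
A 1:1 salt means the cation carries the equal and opposite charge, 1+.
Cation: ligand charges sum to -2; for the ion to be 1+, Sc = +3.

diazidobis(2,2'-bipyridine)scandium(III) (acetylacetonato)cyanofluoropalladate(II)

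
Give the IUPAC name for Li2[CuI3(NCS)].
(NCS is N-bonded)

lithium triiodoisothiocyanatocuprate(II)

The 2 lithium counter-ions carry a total charge of +2, so each complex ion is 2−.
Ligand charges: 3×iodo (-1 each), 1×isothiocyanato (-1 each); total -4. So Cu + (-4) = 2−, giving Cu = +2.
Ligands are named alphabetically: iodo before isothiocyanato.
The complex ion is anionic, so copper takes the -ate form cuprate(II).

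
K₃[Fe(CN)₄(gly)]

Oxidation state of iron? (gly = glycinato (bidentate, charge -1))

3 potassium outside the brackets (+1 each) → the complex ion is 3−.
Ligand charges: 1×gly = -1; 4×CN = -4; sum -5.
Fe + (-5) = 3− ⇒ Fe is +2.

+2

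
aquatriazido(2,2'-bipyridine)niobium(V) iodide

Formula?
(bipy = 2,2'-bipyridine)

Ligands: 1 aqua (H2O, neutral), 3 azido (N3, -1), 1 2,2'-bipyridine (bipy, neutral). Ligand charge sum = -3.
With Nb in oxidation state +5, the complex ion is [Nb...]^2+.
Charge balance with iodide (-1) requires 1 complex ion per 2 iodide.

[Nb(bipy)(H2O)(N3)3]I2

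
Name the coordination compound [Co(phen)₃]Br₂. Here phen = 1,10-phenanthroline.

tris(1,10-phenanthroline)cobalt(II) bromide

The 2 bromide counter-ions carry a total charge of -2, so each complex ion is 2+.
Ligand charges: 3×1,10-phenanthroline (neutral); total 0. So Co + (0) = 2+, giving Co = +2.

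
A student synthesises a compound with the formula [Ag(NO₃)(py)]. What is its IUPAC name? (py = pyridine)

There is no counter-ion, so the complex is neutral overall.
Ligand charges: 1×pyridine (neutral), 1×nitrato (-1 each); total -1. So Ag + (-1) = 0, giving Ag = +1.
Ligands are named alphabetically: nitrato before pyridine.

nitrato(pyridine)silver(I)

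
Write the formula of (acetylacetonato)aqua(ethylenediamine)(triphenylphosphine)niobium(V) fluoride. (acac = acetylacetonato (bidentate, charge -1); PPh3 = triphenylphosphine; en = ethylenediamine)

[Nb(acac)(en)(H2O)(PPh3)]F4

Ligands: 1 aqua (H2O, neutral), 1 acetylacetonato (acac, -1), 1 triphenylphosphine (PPh3, neutral), 1 ethylenediamine (en, neutral). Ligand charge sum = -1.
With Nb in oxidation state +5, the complex ion is [Nb...]^4+.
Charge balance with fluoride (-1) requires 1 complex ion per 4 fluoride.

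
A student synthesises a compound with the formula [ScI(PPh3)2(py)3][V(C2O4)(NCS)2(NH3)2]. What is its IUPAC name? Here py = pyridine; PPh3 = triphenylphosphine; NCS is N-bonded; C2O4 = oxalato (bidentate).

iodotris(pyridine)bis(triphenylphosphine)scandium(III) diamminediisothiocyanatooxalatovanadate(II)

Both ions are complex: the cation is named first with the plain metal name, the anion second with the -ate form; each ion's ligands are alphabetised independently.
Scandium is always +3 in its complexes; the cation's ligand charges sum to -1, so the complex cation is 2+.
A 1:1 salt means the anion carries the equal and opposite charge, 2−.
Anion: ligand charges sum to -4; for the ion to be 2−, V = +2.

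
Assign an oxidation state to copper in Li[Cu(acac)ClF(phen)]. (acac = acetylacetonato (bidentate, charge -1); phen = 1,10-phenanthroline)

1 lithium outside the brackets (+1 each) → the complex ion is 1−.
Ligand charges: 1×F = -1; 1×acac = -1; 1×phen neutral; 1×Cl = -1; sum -3.
Cu + (-3) = 1− ⇒ Cu is +2.

+2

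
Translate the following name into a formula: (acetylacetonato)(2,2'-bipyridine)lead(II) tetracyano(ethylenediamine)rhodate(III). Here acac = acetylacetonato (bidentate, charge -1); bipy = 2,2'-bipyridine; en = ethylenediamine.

[Pb(acac)(bipy)][Rh(CN)4(en)]

Cation [Pb…]: ligand charges -1, Pb(II) ⇒ ion charge 1+.
Anion [Rh…]: ligand charges -4, Rh(III) ⇒ ion charge 1−.
One 1+ cation balances one 1− anion.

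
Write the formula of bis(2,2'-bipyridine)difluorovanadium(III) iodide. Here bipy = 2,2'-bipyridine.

Ligands: 2 2,2'-bipyridine (bipy, neutral), 2 fluoro (F, -1). Ligand charge sum = -2.
With V in oxidation state +3, the complex ion is [V...]^1+.
Charge balance with iodide (-1) requires 1 complex ion per 1 iodide.

[V(bipy)2F2]I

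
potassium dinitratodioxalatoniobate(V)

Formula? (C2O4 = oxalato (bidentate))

K[Nb(C2O4)2(NO3)2]

Ligands: 2 oxalato (C2O4, -2), 2 nitrato (NO3, -1). Ligand charge sum = -6.
With Nb in oxidation state +5, the complex ion is [Nb...]^1−.
Charge balance with potassium (+1) requires 1 complex ion per 1 potassium.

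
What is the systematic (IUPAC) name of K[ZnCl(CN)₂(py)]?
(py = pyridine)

potassium chlorodicyano(pyridine)zincate(II)

The 1 potassium counter-ion carries a total charge of +1, so each complex ion is 1−.
Ligand charges: 2×cyano (-1 each), 1×chloro (-1 each), 1×pyridine (neutral); total -3. So Zn + (-3) = 1−, giving Zn = +2.
Ligands are named alphabetically: chloro before cyano before pyridine.
The complex ion is anionic, so zinc takes the -ate form zincate(II).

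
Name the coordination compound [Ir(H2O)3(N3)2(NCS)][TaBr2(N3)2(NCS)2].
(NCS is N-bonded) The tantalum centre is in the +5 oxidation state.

triaquadiazidoisothiocyanatoiridium(IV) diazidodibromodiisothiocyanatotantalate(V)

Ta is given as +5; the anion's ligand charges sum to -6, so the complex anion is 1−.
A 1:1 salt means the cation carries the equal and opposite charge, 1+.
Cation: ligand charges sum to -3; for the ion to be 1+, Ir = +4.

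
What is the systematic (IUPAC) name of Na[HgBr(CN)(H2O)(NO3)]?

The 1 sodium counter-ion carries a total charge of +1, so each complex ion is 1−.
Ligand charges: 1×cyano (-1 each), 1×bromo (-1 each), 1×aqua (neutral), 1×nitrato (-1 each); total -3. So Hg + (-3) = 1−, giving Hg = +2.
Ligands are named alphabetically: aqua before bromo before cyano before nitrato.
The complex ion is anionic, so mercury takes the -ate form mercurate(II).

sodium aquabromocyanonitratomercurate(II)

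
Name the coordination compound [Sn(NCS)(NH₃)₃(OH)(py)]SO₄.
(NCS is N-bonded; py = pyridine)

The 1 sulfate counter-ion carries a total charge of -2, so each complex ion is 2+.
Ligand charges: 1×isothiocyanato (-1 each), 1×pyridine (neutral), 1×hydroxo (-1 each), 3×ammine (neutral); total -2. So Sn + (-2) = 2+, giving Sn = +4.
Ligands are named alphabetically: ammine before hydroxo before isothiocyanato before pyridine.

triamminehydroxoisothiocyanato(pyridine)tin(IV) sulfate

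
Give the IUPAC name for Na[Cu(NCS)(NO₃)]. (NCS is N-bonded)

The 1 sodium counter-ion carries a total charge of +1, so each complex ion is 1−.
Ligand charges: 1×isothiocyanato (-1 each), 1×nitrato (-1 each); total -2. So Cu + (-2) = 1−, giving Cu = +1.
Ligands are named alphabetically: isothiocyanato before nitrato.
The complex ion is anionic, so copper takes the -ate form cuprate(I).

sodium isothiocyanatonitratocuprate(I)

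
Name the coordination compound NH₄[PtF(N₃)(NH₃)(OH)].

The 1 ammonium counter-ion carries a total charge of +1, so each complex ion is 1−.
Ligand charges: 1×ammine (neutral), 1×azido (-1 each), 1×hydroxo (-1 each), 1×fluoro (-1 each); total -3. So Pt + (-3) = 1−, giving Pt = +2.
The complex ion is anionic, so platinum takes the -ate form platinate(II).

ammonium ammineazidofluorohydroxoplatinate(II)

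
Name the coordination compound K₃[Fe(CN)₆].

potassium hexacyanoferrate(III)

The 3 potassium counter-ions carry a total charge of +3, so each complex ion is 3−.
Ligand charges: 6×cyano (-1 each); total -6. So Fe + (-6) = 3−, giving Fe = +3.
The complex ion is anionic, so iron takes the -ate form ferrate(III).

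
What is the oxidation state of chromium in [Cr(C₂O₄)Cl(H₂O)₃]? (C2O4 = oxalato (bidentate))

+3

No counter-ion: the bracketed complex is neutral.
Ligand charges: 1×Cl = -1; 3×H2O neutral; 1×C2O4 = -2; sum -3.
Cr + (-3) = 0 ⇒ Cr is +3.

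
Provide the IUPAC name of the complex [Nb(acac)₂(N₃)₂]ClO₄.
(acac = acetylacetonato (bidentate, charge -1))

The 1 perchlorate counter-ion carries a total charge of -1, so each complex ion is 1+.
Ligand charges: 2×azido (-1 each), 2×acetylacetonato (-1 each); total -4. So Nb + (-4) = 1+, giving Nb = +5.
Ligands are named alphabetically: acetylacetonato before azido.

bis(acetylacetonato)diazidoniobium(V) perchlorate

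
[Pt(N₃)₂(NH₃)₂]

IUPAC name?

There is no counter-ion, so the complex is neutral overall.
Ligand charges: 2×azido (-1 each), 2×ammine (neutral); total -2. So Pt + (-2) = 0, giving Pt = +2.
Ligands are named alphabetically: ammine before azido.

diamminediazidoplatinum(II)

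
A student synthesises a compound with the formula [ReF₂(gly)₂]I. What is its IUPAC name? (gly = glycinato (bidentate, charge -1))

The 1 iodide counter-ion carries a total charge of -1, so each complex ion is 1+.
Ligand charges: 2×fluoro (-1 each), 2×glycinato (-1 each); total -4. So Re + (-4) = 1+, giving Re = +5.
Ligands are named alphabetically: fluoro before glycinato.

difluorobis(glycinato)rhenium(V) iodide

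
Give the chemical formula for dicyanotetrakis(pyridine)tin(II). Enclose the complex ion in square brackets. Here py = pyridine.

Ligands: 4 pyridine (py, neutral), 2 cyano (CN, -1). Ligand charge sum = -2.
With Sn in oxidation state +2, the complex ion is [Sn...].

[Sn(CN)2(py)4]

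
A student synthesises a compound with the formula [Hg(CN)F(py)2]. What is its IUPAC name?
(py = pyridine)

cyanofluorobis(pyridine)mercury(II)

There is no counter-ion, so the complex is neutral overall.
Ligand charges: 1×fluoro (-1 each), 2×pyridine (neutral), 1×cyano (-1 each); total -2. So Hg + (-2) = 0, giving Hg = +2.
Ligands are named alphabetically: cyano before fluoro before pyridine.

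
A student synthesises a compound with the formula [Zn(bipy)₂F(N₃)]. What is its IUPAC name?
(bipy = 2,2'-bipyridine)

azidobis(2,2'-bipyridine)fluorozinc(II)

There is no counter-ion, so the complex is neutral overall.
Ligand charges: 1×fluoro (-1 each), 2×2,2'-bipyridine (neutral), 1×azido (-1 each); total -2. So Zn + (-2) = 0, giving Zn = +2.
Ligands are named alphabetically: azido before bipyridine before fluoro.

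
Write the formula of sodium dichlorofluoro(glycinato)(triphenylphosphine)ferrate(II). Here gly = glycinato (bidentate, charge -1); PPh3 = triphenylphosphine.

Ligands: 1 glycinato (gly, -1), 1 fluoro (F, -1), 2 chloro (Cl, -1), 1 triphenylphosphine (PPh3, neutral). Ligand charge sum = -4.
Charge balance with sodium (+1) requires 1 complex ion per 2 sodium.

Na2[FeCl2F(gly)(PPh3)]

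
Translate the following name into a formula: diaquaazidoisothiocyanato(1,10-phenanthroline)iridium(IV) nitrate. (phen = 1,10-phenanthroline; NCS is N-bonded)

Ligands: 1 azido (N3, -1), 1 1,10-phenanthroline (phen, neutral), 1 isothiocyanato (NCS, -1), 2 aqua (H2O, neutral). Ligand charge sum = -2.
Charge balance with nitrate (-1) requires 1 complex ion per 2 nitrate.

[Ir(H2O)2(N3)(NCS)(phen)](NO3)2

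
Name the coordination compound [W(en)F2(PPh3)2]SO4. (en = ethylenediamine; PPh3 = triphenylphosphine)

The 1 sulfate counter-ion carries a total charge of -2, so each complex ion is 2+.
Ligand charges: 1×ethylenediamine (neutral), 2×fluoro (-1 each), 2×triphenylphosphine (neutral); total -2. So W + (-2) = 2+, giving W = +4.
Ligands are named alphabetically: ethylenediamine before fluoro before triphenylphosphine.

(ethylenediamine)difluorobis(triphenylphosphine)tungsten(IV) sulfate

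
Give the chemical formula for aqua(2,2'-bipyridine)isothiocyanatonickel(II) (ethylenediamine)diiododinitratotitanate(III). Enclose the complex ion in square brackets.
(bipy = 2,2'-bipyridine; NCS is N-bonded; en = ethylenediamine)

Cation [Ni…]: ligand charges -1, Ni(II) ⇒ ion charge 1+.
Anion [Ti…]: ligand charges -4, Ti(III) ⇒ ion charge 1−.

[Ni(bipy)(H2O)(NCS)][Ti(en)I2(NO3)2]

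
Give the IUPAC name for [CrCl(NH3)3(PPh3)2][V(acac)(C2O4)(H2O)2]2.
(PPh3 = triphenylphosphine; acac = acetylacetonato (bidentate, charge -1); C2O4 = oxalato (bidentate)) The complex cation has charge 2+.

The complex cation is given as 2+; its ligand charges sum to -1, so Cr = +3.
With 2 anions per cation, each anion must be 2/2 = 1−.
Anion: ligand charges sum to -3; for the ion to be 1−, V = +2.

triamminechlorobis(triphenylphosphine)chromium(III) (acetylacetonato)diaquaoxalatovanadate(II)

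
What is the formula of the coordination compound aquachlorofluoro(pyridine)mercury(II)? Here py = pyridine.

Ligands: 1 fluoro (F, -1), 1 chloro (Cl, -1), 1 pyridine (py, neutral), 1 aqua (H2O, neutral). Ligand charge sum = -2.
With Hg in oxidation state +2, the complex ion is [Hg...].

[HgClF(H2O)(py)]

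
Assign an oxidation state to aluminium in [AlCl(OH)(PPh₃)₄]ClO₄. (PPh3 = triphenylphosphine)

1 perchlorate outside the brackets (-1 each) → the complex ion is 1+.
Ligand charges: 1×Cl = -1; 1×OH = -1; 4×PPh3 neutral; sum -2.
Al + (-2) = 1+ ⇒ Al is +3.

+3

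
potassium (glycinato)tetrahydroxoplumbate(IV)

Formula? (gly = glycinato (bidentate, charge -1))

K[Pb(gly)(OH)4]

Ligands: 1 glycinato (gly, -1), 4 hydroxo (OH, -1). Ligand charge sum = -5.
With Pb in oxidation state +4, the complex ion is [Pb...]^1−.
Charge balance with potassium (+1) requires 1 complex ion per 1 potassium.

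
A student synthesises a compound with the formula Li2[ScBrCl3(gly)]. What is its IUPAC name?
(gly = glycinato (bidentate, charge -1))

The 2 lithium counter-ions carry a total charge of +2, so each complex ion is 2−.
Ligand charges: 1×glycinato (-1 each), 1×bromo (-1 each), 3×chloro (-1 each); total -5. So Sc + (-5) = 2−, giving Sc = +3.
Ligands are named alphabetically: bromo before chloro before glycinato.
The complex ion is anionic, so scandium takes the -ate form scandate(III).

lithium bromotrichloro(glycinato)scandate(III)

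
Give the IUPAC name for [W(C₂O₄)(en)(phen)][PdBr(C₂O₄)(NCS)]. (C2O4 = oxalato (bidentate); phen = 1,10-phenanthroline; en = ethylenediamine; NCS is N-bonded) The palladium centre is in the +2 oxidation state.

Both ions are complex: the cation is named first with the plain metal name, the anion second with the -ate form; each ion's ligands are alphabetised independently.
Pd is given as +2; the anion's ligand charges sum to -4, so the complex anion is 2−.
A 1:1 salt means the cation carries the equal and opposite charge, 2+.
Cation: ligand charges sum to -2; for the ion to be 2+, W = +4.

(ethylenediamine)oxalato(1,10-phenanthroline)tungsten(IV) bromoisothiocyanatooxalatopalladate(II)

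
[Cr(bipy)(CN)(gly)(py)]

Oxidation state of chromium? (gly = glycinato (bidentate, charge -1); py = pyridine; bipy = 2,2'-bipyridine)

+2

No counter-ion: the bracketed complex is neutral.
Ligand charges: 1×gly = -1; 1×py neutral; 1×bipy neutral; 1×CN = -1; sum -2.
Cr + (-2) = 0 ⇒ Cr is +2.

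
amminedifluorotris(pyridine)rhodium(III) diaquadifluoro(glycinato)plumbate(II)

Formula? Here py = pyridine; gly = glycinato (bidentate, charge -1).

[RhF2(NH3)(py)3][PbF2(gly)(H2O)2]

Cation [Rh…]: ligand charges -2, Rh(III) ⇒ ion charge 1+.
Anion [Pb…]: ligand charges -3, Pb(II) ⇒ ion charge 1−.
One 1+ cation balances one 1− anion.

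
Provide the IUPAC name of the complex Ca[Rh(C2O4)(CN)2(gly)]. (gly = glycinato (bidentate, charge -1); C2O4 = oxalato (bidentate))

calcium dicyano(glycinato)oxalatorhodate(III)

The 1 calcium counter-ion carries a total charge of +2, so each complex ion is 2−.
Ligand charges: 1×glycinato (-1 each), 1×oxalato (-2 each), 2×cyano (-1 each); total -5. So Rh + (-5) = 2−, giving Rh = +3.
Ligands are named alphabetically: cyano before glycinato before oxalato.
The complex ion is anionic, so rhodium takes the -ate form rhodate(III).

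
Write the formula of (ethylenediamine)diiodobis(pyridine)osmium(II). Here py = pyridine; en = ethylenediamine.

Ligands: 2 iodo (I, -1), 2 pyridine (py, neutral), 1 ethylenediamine (en, neutral). Ligand charge sum = -2.
With Os in oxidation state +2, the complex ion is [Os...].

[Os(en)I2(py)2]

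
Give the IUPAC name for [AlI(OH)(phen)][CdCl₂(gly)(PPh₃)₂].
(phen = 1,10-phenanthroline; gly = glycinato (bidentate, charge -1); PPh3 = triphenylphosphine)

Both ions are complex: the cation is named first with the plain metal name, the anion second with the -ate form; each ion's ligands are alphabetised independently.
Cadmium is always +2 in its complexes; the anion's ligand charges sum to -3, so the complex anion is 1−.
A 1:1 salt means the cation carries the equal and opposite charge, 1+.
Cation: ligand charges sum to -2; for the ion to be 1+, Al = +3.

hydroxoiodo(1,10-phenanthroline)aluminium(III) dichloro(glycinato)bis(triphenylphosphine)cadmate(II)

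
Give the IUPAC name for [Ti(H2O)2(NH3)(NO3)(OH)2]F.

The 1 fluoride counter-ion carries a total charge of -1, so each complex ion is 1+.
Ligand charges: 1×ammine (neutral), 2×hydroxo (-1 each), 1×nitrato (-1 each), 2×aqua (neutral); total -3. So Ti + (-3) = 1+, giving Ti = +4.
Ligands are named alphabetically: ammine before aqua before hydroxo before nitrato.

amminediaquadihydroxonitratotitanium(IV) fluoride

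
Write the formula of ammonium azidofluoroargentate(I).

NH4[AgF(N3)]

Ligands: 1 fluoro (F, -1), 1 azido (N3, -1). Ligand charge sum = -2.
Charge balance with ammonium (+1) requires 1 complex ion per 1 ammonium.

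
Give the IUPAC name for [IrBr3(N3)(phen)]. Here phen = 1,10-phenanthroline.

There is no counter-ion, so the complex is neutral overall.
Ligand charges: 3×bromo (-1 each), 1×1,10-phenanthroline (neutral), 1×azido (-1 each); total -4. So Ir + (-4) = 0, giving Ir = +4.
Ligands are named alphabetically: azido before bromo before phenanthroline.

azidotribromo(1,10-phenanthroline)iridium(IV)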